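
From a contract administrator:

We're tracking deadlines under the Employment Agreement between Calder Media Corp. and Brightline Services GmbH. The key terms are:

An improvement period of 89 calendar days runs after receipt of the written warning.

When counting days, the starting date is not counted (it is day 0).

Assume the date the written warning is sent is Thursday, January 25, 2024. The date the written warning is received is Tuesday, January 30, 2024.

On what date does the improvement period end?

April 28, 2024

Adding 89 calendar days to January 30, 2024 gives April 28, 2024, which is the last day of the improvement period.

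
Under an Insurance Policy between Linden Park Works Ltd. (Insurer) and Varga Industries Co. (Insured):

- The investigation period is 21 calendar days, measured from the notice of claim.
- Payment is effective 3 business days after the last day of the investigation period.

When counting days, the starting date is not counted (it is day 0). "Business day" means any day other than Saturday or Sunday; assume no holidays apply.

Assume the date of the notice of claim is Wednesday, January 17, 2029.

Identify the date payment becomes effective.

Adding 21 calendar days to January 17, 2029 gives February 7, 2029, which is the last day of the investigation period.
The date payment becomes effective: 3 business days after Wednesday, February 7, 2029, skipping weekends — Feb 8, Feb 9, Feb 12 — lands on Monday, February 12, 2029.

February 12, 2029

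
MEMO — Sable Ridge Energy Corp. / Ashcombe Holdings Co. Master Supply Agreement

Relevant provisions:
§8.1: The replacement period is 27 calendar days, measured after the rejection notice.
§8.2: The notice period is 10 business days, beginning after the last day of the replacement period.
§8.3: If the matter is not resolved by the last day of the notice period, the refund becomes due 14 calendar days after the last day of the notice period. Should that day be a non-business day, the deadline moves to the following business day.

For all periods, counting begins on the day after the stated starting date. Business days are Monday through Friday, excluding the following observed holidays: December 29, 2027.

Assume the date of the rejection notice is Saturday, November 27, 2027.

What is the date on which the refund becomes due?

January 24, 2028

The last day of the replacement period: 27 calendar days after November 27, 2027 is December 24, 2027.
The last day of the notice period: 10 business days after Friday, December 24, 2027, skipping weekends and the listed holiday on Dec 29 — Dec 27, Dec 28, Dec 30, Dec 31, Jan 3, Jan 4, Jan 5, Jan 6, Jan 7, Jan 10 — lands on Monday, January 10, 2028.
The date on which the refund becomes due: January 10, 2028 + 14 days = January 24, 2028. January 24, 2028 is a Monday and is not a listed holiday, so no roll-forward applies.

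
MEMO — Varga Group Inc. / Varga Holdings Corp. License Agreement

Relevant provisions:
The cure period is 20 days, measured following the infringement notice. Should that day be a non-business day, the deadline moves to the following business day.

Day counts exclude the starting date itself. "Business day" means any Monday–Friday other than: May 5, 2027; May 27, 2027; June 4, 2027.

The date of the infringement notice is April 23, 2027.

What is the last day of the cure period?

May 13, 2027

The last day of the cure period: April 23, 2027 + 20 days = May 13, 2027. May 13, 2027 is a Thursday and is not a listed holiday, so no roll-forward applies.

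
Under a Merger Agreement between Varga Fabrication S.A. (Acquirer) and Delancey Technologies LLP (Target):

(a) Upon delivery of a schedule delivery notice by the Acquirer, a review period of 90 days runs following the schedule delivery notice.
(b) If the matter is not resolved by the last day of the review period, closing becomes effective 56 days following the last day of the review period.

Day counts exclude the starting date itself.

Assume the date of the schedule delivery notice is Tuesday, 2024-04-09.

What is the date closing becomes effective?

2024-09-02

The last day of the review period: 90 calendar days after 2024-04-09 is 2024-07-08.
The date closing becomes effective: 56 calendar days after 2024-07-08 is 2024-09-02.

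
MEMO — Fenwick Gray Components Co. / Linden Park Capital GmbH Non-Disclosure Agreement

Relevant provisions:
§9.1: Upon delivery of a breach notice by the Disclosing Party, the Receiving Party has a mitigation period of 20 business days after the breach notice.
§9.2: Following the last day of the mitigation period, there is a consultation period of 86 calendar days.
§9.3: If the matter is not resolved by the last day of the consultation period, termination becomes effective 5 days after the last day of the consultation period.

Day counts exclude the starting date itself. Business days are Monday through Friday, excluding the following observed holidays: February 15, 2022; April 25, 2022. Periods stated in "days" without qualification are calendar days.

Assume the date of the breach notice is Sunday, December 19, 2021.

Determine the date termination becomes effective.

April 15, 2022

The last day of the mitigation period: counting 20 business days from Sunday, December 19, 2021 (Dec 20, Dec 21, Dec 22, Dec 23, …, Jan 12, Jan 13, Jan 14, skipping weekends) reaches Friday, January 14, 2022.
The last day of the consultation period: January 14, 2022 + 86 days = April 10, 2022.
The date termination becomes effective: April 10, 2022 + 5 days = April 15, 2022.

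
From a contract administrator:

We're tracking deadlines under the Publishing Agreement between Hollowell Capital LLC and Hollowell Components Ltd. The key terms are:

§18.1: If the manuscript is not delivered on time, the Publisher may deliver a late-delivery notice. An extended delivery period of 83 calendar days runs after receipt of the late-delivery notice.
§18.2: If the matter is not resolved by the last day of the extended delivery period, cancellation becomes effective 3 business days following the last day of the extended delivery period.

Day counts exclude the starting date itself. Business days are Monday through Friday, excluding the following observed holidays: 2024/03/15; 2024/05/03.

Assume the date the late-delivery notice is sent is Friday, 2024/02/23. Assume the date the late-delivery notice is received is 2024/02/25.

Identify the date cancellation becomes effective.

The last day of the extended delivery period: 2024/02/25 + 83 days = 2024/05/18.
The date cancellation becomes effective: counting 3 business days from Saturday, 2024/05/18 (May 20, May 21, May 22, skipping weekends) reaches Wednesday, 2024/05/22.

2024/05/22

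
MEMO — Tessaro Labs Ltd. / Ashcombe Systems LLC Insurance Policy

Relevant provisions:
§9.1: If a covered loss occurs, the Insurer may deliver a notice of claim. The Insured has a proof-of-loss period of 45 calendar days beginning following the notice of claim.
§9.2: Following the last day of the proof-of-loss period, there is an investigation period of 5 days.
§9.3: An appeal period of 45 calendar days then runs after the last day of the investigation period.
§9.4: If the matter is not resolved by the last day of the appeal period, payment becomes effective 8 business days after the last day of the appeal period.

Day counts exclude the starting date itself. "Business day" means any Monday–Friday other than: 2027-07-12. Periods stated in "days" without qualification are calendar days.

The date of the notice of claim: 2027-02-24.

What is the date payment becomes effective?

2027-06-09

The last day of the proof-of-loss period: 45 calendar days after 2027-02-24 is 2027-04-10.
Adding 5 calendar days to 2027-04-10 gives 2027-04-15, which is the last day of the investigation period.
The last day of the appeal period: 2027-04-15 + 45 days = 2027-05-30.
The date payment becomes effective: counting 8 business days from Sunday, 2027-05-30 (May 31, Jun 1, Jun 2, Jun 3, Jun 4, Jun 7, Jun 8, Jun 9, skipping weekends) reaches Wednesday, 2027-06-09.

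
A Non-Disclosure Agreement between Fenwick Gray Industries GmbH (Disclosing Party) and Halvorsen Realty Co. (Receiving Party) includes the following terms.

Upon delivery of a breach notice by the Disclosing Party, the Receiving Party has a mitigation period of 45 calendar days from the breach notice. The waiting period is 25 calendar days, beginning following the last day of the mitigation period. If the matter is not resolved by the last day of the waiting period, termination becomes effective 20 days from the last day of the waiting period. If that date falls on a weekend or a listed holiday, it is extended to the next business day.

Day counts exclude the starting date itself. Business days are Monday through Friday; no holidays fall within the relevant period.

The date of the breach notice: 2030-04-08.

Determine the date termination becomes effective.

The last day of the mitigation period: 45 calendar days after 2030-04-08 is 2030-05-23.
The last day of the waiting period: 25 calendar days after 2030-05-23 is 2030-06-17.
The date termination becomes effective: 2030-06-17 + 20 days = 2030-07-07. That falls on a Sunday, so it rolls to the next business day, Monday, 2030-07-08.

2030-07-08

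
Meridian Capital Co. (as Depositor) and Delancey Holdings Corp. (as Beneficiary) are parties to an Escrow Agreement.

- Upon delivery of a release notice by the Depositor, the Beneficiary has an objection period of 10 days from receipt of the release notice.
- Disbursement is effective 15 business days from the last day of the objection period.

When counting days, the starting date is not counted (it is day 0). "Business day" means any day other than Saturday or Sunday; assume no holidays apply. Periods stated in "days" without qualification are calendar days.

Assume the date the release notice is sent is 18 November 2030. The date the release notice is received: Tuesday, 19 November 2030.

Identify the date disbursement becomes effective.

The last day of the objection period: 10 calendar days after 19 November 2030 is 29 November 2030.
The date disbursement becomes effective: counting 15 business days from Friday, 29 November 2030 (Dec 2, Dec 3, Dec 4, Dec 5, …, Dec 18, Dec 19, Dec 20, skipping weekends) reaches Friday, 20 December 2030.

20 December 2030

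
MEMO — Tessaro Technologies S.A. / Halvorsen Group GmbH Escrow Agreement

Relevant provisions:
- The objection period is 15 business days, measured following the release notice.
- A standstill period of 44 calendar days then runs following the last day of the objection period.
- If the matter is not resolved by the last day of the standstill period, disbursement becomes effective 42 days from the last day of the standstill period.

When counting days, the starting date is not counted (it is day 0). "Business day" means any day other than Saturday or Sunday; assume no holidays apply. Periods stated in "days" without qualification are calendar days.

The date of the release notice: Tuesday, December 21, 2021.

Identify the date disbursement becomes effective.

The last day of the objection period: counting 15 business days from Tuesday, December 21, 2021 (Dec 22, Dec 23, Dec 24, Dec 27, …, Jan 7, Jan 10, Jan 11, skipping weekends) reaches Tuesday, January 11, 2022.
The last day of the standstill period: 44 calendar days after January 11, 2022 is February 24, 2022.
The date disbursement becomes effective: 42 calendar days after February 24, 2022 is April 7, 2022.

April 7, 2022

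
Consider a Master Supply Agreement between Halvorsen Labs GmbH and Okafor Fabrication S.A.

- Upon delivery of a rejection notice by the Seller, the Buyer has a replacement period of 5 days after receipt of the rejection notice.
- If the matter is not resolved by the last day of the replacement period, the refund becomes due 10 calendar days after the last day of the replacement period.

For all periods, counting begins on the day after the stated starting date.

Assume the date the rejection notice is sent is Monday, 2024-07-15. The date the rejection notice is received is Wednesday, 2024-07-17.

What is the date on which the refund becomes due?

Adding 5 calendar days to 2024-07-17 gives 2024-07-22, which is the last day of the replacement period.
The date on which the refund becomes due: 10 calendar days after 2024-07-22 is 2024-08-01.

2024-08-01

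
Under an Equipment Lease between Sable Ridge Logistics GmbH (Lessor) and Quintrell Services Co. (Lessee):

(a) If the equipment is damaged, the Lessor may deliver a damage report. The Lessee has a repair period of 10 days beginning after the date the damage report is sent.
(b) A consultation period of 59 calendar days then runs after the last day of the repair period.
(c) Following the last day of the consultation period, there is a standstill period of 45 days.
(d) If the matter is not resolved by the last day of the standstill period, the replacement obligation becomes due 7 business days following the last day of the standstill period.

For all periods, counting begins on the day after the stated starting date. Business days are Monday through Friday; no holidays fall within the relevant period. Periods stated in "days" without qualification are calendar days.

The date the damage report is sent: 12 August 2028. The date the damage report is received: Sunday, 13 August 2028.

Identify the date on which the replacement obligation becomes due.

13 December 2028

Adding 10 calendar days to 12 August 2028 gives 22 August 2028, which is the last day of the repair period.
The last day of the consultation period: 59 calendar days after 22 August 2028 is 20 October 2028.
Adding 45 calendar days to 20 October 2028 gives 4 December 2028, which is the last day of the standstill period.
The date on which the replacement obligation becomes due: counting 7 business days from Monday, 4 December 2028 (Dec 5, Dec 6, Dec 7, Dec 8, Dec 11, Dec 12, Dec 13, skipping weekends) reaches Wednesday, 13 December 2028.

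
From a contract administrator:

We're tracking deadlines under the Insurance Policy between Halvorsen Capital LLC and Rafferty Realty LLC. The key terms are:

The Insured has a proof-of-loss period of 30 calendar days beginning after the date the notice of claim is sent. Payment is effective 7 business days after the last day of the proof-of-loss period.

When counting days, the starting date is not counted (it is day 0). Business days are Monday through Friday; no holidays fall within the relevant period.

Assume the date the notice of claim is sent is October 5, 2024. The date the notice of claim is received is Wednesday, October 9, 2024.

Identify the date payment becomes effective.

November 13, 2024

Adding 30 calendar days to October 5, 2024 gives November 4, 2024, which is the last day of the proof-of-loss period.
The date payment becomes effective: counting 7 business days from Monday, November 4, 2024 (Nov 5, Nov 6, Nov 7, Nov 8, Nov 11, Nov 12, Nov 13, skipping weekends) reaches Wednesday, November 13, 2024.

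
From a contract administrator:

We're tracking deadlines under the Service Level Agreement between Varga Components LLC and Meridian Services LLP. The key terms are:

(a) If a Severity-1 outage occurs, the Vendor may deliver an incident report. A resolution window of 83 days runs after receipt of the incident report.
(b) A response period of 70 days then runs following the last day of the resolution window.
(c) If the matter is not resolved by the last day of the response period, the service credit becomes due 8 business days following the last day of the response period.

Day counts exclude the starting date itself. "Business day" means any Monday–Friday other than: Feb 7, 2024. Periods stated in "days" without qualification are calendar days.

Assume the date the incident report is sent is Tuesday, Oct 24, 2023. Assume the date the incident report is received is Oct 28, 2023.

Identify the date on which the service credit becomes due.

Adding 83 calendar days to Oct 28, 2023 gives Jan 19, 2024, which is the last day of the resolution window.
The last day of the response period: 70 calendar days after Jan 19, 2024 is Mar 29, 2024.
The date on which the service credit becomes due: 8 business days after Friday, Mar 29, 2024, skipping weekends — Apr 1, Apr 2, Apr 3, Apr 4, Apr 5, Apr 8, Apr 9, Apr 10 — lands on Wednesday, Apr 10, 2024.

Apr 10, 2024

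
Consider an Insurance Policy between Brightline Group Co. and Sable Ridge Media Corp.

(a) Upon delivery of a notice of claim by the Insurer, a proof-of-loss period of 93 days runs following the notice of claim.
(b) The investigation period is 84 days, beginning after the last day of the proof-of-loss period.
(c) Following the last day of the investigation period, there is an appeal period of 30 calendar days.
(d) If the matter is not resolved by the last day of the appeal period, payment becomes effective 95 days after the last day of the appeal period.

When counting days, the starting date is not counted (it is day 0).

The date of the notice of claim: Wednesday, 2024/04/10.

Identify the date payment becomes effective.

The last day of the proof-of-loss period: 2024/04/10 + 93 days = 2024/07/12.
The last day of the investigation period: 2024/07/12 + 84 days = 2024/10/04.
The last day of the appeal period: 30 calendar days after 2024/10/04 is 2024/11/03.
The date payment becomes effective: 2024/11/03 + 95 days = 2025/02/06.

2025/02/06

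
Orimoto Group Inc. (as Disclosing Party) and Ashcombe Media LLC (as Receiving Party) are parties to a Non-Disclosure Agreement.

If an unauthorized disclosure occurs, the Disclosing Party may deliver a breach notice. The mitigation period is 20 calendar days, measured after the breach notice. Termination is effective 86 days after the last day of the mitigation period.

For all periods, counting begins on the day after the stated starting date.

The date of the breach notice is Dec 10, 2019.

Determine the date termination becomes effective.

Mar 25, 2020

The last day of the mitigation period: 20 calendar days after Dec 10, 2019 is Dec 30, 2019.
Adding 86 calendar days to Dec 30, 2019 gives Mar 25, 2020, which is the date termination becomes effective.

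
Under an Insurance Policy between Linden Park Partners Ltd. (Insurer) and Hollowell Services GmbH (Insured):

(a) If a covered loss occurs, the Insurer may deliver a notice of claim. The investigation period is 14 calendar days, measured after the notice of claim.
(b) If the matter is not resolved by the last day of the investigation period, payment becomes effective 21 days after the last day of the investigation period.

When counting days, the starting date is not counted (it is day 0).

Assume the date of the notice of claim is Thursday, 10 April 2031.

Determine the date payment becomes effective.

The last day of the investigation period: 14 calendar days after 10 April 2031 is 24 April 2031.
The date payment becomes effective: 24 April 2031 + 21 days = 15 May 2031.

15 May 2031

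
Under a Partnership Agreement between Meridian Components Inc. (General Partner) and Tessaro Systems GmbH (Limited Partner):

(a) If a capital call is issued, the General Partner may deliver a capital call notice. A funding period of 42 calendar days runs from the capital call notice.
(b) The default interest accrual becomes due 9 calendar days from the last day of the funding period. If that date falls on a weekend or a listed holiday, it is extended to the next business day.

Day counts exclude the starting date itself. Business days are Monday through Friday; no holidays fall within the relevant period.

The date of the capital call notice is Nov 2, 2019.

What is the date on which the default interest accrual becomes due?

Dec 23, 2019

Adding 42 calendar days to Nov 2, 2019 gives Dec 14, 2019, which is the last day of the funding period.
The date on which the default interest accrual becomes due: Dec 14, 2019 + 9 days = Dec 23, 2019. Dec 23, 2019 is a Monday, so no roll-forward applies.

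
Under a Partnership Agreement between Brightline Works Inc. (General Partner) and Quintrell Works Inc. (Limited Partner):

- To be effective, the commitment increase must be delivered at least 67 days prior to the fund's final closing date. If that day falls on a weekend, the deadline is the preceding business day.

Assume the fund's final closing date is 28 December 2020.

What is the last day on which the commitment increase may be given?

Counting back 67 calendar days from 28 December 2020 gives 22 October 2020. That is a Thursday, so no adjustment is needed.

22 October 2020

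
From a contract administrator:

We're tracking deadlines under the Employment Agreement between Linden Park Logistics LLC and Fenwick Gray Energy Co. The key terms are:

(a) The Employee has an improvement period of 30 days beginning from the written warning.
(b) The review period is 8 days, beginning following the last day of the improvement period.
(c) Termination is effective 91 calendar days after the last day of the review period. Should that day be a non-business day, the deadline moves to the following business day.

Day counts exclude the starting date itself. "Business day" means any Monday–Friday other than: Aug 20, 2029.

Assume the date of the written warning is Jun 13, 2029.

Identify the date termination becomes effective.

Oct 22, 2029

Adding 30 calendar days to Jun 13, 2029 gives Jul 13, 2029, which is the last day of the improvement period.
Adding 8 calendar days to Jul 13, 2029 gives Jul 21, 2029, which is the last day of the review period.
Adding 91 calendar days to Jul 21, 2029 gives Oct 20, 2029, which is the date termination becomes effective. That falls on a Saturday, so it rolls to the next business day, Monday, Oct 22, 2029.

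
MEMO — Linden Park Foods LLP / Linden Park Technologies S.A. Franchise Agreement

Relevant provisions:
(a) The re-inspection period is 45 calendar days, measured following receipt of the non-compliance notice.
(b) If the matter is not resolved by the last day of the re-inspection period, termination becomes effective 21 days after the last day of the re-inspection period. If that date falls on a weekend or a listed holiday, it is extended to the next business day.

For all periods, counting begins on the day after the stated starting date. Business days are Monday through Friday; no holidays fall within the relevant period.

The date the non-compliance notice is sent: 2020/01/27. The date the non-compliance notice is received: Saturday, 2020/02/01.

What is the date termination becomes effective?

2020/04/07

Adding 45 calendar days to 2020/02/01 gives 2020/03/17, which is the last day of the re-inspection period.
The date termination becomes effective: 21 calendar days after 2020/03/17 is 2020/04/07. 2020/04/07 is a Tuesday, so no roll-forward applies.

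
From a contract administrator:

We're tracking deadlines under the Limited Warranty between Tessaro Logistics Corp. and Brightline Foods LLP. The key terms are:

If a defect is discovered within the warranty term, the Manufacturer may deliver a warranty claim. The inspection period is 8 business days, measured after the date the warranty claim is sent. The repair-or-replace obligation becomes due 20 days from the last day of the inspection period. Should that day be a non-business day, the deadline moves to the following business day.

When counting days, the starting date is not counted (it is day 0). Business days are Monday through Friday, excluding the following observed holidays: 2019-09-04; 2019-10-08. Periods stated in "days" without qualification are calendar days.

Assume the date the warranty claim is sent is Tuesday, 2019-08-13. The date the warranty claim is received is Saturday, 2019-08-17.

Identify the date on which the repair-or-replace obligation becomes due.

2019-09-12

The last day of the inspection period: counting 8 business days from Tuesday, 2019-08-13 (Aug 14, Aug 15, Aug 16, Aug 19, Aug 20, Aug 21, Aug 22, Aug 23, skipping weekends) reaches Friday, 2019-08-23.
Adding 20 calendar days to 2019-08-23 gives 2019-09-12, which is the date on which the repair-or-replace obligation becomes due. 2019-09-12 is a Thursday and is not a listed holiday, so no roll-forward applies.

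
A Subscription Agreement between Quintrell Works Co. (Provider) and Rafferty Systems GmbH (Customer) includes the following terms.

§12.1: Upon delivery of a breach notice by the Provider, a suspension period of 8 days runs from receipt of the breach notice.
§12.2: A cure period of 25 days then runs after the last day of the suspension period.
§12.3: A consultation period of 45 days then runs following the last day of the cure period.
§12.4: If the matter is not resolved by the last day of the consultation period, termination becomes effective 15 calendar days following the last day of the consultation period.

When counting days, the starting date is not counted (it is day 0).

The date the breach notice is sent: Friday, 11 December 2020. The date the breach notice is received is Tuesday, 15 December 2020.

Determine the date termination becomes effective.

The last day of the suspension period: 15 December 2020 + 8 days = 23 December 2020.
The last day of the cure period: 25 calendar days after 23 December 2020 is 17 January 2021.
The last day of the consultation period: 17 January 2021 + 45 days = 3 March 2021.
Adding 15 calendar days to 3 March 2021 gives 18 March 2021, which is the date termination becomes effective.

18 March 2021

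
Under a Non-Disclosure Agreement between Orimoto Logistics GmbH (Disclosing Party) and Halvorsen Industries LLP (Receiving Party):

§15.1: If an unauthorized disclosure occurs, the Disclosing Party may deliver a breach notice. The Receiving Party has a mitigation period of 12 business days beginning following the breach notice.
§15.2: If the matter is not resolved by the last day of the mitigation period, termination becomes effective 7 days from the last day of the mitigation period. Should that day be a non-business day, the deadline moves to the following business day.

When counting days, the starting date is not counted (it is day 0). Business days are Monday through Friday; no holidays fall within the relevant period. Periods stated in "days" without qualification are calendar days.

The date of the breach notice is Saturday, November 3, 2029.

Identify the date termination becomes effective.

The last day of the mitigation period: counting 12 business days from Saturday, November 3, 2029 (Nov 5, Nov 6, Nov 7, Nov 8, …, Nov 16, Nov 19, Nov 20, skipping weekends) reaches Tuesday, November 20, 2029.
The date termination becomes effective: November 20, 2029 + 7 days = November 27, 2029. November 27, 2029 is a Tuesday, so no roll-forward applies.

November 27, 2029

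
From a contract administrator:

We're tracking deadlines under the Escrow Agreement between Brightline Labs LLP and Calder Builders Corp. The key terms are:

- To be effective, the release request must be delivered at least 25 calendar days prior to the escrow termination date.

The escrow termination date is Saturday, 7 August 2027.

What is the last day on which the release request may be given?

Counting back 25 calendar days from 7 August 2027 gives 13 July 2027.

13 July 2027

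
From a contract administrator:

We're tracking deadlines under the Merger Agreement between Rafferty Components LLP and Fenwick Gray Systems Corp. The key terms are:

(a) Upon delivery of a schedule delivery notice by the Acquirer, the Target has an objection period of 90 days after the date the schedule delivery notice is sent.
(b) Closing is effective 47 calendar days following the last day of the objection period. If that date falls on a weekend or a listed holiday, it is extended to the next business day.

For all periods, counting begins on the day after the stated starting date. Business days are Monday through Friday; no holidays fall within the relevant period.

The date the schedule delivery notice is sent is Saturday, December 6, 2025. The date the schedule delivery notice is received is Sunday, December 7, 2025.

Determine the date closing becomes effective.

The last day of the objection period: 90 calendar days after December 6, 2025 is March 6, 2026.
Adding 47 calendar days to March 6, 2026 gives April 22, 2026, which is the date closing becomes effective. April 22, 2026 is a Wednesday, so no roll-forward applies.

April 22, 2026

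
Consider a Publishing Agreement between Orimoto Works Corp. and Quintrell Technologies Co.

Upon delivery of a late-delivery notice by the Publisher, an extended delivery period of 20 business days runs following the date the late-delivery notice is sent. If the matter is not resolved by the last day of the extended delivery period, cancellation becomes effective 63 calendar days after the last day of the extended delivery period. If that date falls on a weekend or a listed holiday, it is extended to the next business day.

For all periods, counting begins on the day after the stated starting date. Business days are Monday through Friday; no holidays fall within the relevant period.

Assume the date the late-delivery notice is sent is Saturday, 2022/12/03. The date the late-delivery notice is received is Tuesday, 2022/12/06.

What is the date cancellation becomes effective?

2023/03/03

The last day of the extended delivery period: counting 20 business days from Saturday, 2022/12/03 (Dec 5, Dec 6, Dec 7, Dec 8, …, Dec 28, Dec 29, Dec 30, skipping weekends) reaches Friday, 2022/12/30.
The date cancellation becomes effective: 63 calendar days after 2022/12/30 is 2023/03/03. 2023/03/03 is a Friday, so no roll-forward applies.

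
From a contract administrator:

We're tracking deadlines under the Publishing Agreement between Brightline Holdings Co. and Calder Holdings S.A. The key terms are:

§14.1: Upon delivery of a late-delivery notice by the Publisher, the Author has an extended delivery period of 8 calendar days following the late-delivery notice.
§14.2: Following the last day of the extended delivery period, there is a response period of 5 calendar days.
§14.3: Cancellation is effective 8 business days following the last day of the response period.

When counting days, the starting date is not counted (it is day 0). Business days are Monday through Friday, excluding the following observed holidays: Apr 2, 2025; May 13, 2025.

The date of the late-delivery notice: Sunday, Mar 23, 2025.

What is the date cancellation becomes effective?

The last day of the extended delivery period: Mar 23, 2025 + 8 days = Mar 31, 2025.
The last day of the response period: Mar 31, 2025 + 5 days = Apr 5, 2025.
The date cancellation becomes effective: 8 business days after Saturday, Apr 5, 2025, skipping weekends — Apr 7, Apr 8, Apr 9, Apr 10, Apr 11, Apr 14, Apr 15, Apr 16 — lands on Wednesday, Apr 16, 2025.

Apr 16, 2025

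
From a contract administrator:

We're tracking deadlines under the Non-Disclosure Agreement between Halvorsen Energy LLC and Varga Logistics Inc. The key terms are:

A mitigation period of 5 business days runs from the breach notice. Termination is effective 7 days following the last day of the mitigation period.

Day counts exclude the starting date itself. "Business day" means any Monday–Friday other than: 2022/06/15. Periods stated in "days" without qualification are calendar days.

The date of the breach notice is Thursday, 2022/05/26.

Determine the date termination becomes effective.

From Thursday, 2022/05/26, 5 business days (May 27, May 30, May 31, Jun 1, Jun 2, skipping weekends) brings us to Thursday, 2022/06/02, which is the last day of the mitigation period.
Adding 7 calendar days to 2022/06/02 gives 2022/06/09, which is the date termination becomes effective.

2022/06/09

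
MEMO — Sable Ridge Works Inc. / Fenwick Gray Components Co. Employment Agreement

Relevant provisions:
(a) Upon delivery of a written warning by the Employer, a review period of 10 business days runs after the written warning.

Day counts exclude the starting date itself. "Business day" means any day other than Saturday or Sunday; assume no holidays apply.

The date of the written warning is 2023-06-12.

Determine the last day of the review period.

The last day of the review period: counting 10 business days from Monday, 2023-06-12 (Jun 13, Jun 14, Jun 15, Jun 16, Jun 19, Jun 20, Jun 21, Jun 22, Jun 23, Jun 26, skipping weekends) reaches Monday, 2023-06-26.

2023-06-26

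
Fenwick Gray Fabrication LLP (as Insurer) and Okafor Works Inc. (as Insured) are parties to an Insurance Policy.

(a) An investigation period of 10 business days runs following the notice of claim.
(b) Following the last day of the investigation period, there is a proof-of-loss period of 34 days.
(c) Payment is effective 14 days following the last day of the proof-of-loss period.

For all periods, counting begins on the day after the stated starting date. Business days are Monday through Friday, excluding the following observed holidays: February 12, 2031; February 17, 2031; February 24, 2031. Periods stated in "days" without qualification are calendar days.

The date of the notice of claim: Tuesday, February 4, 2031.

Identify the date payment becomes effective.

The last day of the investigation period: 10 business days after Tuesday, February 4, 2031, skipping weekends and the listed holidays on Feb 12, Feb 17 — Feb 5, Feb 6, Feb 7, Feb 10, Feb 11, Feb 13, Feb 14, Feb 18, Feb 19, Feb 20 — lands on Thursday, February 20, 2031.
The last day of the proof-of-loss period: 34 calendar days after February 20, 2031 is March 26, 2031.
Adding 14 calendar days to March 26, 2031 gives April 9, 2031, which is the date payment becomes effective.

April 9, 2031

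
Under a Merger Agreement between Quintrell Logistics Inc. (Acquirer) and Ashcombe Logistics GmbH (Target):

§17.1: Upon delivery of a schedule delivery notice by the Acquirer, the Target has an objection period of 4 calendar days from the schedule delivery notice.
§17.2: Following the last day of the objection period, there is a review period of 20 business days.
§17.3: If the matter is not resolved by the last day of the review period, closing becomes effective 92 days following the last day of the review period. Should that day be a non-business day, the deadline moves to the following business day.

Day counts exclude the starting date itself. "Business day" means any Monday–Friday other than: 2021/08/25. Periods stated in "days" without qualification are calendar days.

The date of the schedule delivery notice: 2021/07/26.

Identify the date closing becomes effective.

Adding 4 calendar days to 2021/07/26 gives 2021/07/30, which is the last day of the objection period.
The last day of the review period: counting 20 business days from Friday, 2021/07/30 (Aug 2, Aug 3, Aug 4, Aug 5, …, Aug 26, Aug 27, Aug 30, skipping weekends and the listed holiday on Aug 25) reaches Monday, 2021/08/30.
Adding 92 calendar days to 2021/08/30 gives 2021/11/30, which is the date closing becomes effective. 2021/11/30 is a Tuesday and is not a listed holiday, so no roll-forward applies.

2021/11/30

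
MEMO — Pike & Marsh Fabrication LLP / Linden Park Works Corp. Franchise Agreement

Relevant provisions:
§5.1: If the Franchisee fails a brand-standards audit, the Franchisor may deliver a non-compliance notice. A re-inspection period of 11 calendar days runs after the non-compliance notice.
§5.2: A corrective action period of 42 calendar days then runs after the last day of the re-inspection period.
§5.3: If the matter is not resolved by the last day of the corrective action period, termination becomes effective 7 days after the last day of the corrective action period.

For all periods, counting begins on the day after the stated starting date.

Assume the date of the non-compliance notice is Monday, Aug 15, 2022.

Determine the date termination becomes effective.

Oct 14, 2022

The last day of the re-inspection period: 11 calendar days after Aug 15, 2022 is Aug 26, 2022.
The last day of the corrective action period: Aug 26, 2022 + 42 days = Oct 7, 2022.
The date termination becomes effective: Oct 7, 2022 + 7 days = Oct 14, 2022.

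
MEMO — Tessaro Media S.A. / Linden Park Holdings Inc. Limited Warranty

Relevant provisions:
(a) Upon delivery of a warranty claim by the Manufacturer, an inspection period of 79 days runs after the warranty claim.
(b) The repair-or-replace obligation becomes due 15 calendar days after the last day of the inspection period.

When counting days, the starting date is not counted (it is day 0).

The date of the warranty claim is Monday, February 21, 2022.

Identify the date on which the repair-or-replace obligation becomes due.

The last day of the inspection period: 79 calendar days after February 21, 2022 is May 11, 2022.
Adding 15 calendar days to May 11, 2022 gives May 26, 2022, which is the date on which the repair-or-replace obligation becomes due.

May 26, 2022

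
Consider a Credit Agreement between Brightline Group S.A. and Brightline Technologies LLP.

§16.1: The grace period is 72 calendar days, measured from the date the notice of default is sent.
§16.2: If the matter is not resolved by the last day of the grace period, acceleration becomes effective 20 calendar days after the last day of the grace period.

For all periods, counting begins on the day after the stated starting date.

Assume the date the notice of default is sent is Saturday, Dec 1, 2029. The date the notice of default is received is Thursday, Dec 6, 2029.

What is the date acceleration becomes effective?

Mar 3, 2030

Adding 72 calendar days to Dec 1, 2029 gives Feb 11, 2030, which is the last day of the grace period.
Adding 20 calendar days to Feb 11, 2030 gives Mar 3, 2030, which is the date acceleration becomes effective.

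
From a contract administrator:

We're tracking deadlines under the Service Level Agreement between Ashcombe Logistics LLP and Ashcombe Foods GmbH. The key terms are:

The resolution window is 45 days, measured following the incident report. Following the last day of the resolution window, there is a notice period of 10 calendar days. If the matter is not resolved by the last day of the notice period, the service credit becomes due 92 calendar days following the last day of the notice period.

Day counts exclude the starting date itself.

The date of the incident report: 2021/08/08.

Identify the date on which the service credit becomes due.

The last day of the resolution window: 45 calendar days after 2021/08/08 is 2021/09/22.
The last day of the notice period: 10 calendar days after 2021/09/22 is 2021/10/02.
Adding 92 calendar days to 2021/10/02 gives 2022/01/02, which is the date on which the service credit becomes due.

2022/01/02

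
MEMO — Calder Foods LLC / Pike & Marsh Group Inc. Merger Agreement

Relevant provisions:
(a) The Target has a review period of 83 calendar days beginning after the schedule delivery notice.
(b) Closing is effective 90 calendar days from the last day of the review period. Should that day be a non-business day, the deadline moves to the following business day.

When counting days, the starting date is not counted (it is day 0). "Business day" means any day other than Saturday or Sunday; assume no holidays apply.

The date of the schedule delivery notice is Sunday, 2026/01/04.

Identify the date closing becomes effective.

The last day of the review period: 2026/01/04 + 83 days = 2026/03/28.
Adding 90 calendar days to 2026/03/28 gives 2026/06/26, which is the date closing becomes effective. 2026/06/26 is a Friday, so no roll-forward applies.

2026/06/26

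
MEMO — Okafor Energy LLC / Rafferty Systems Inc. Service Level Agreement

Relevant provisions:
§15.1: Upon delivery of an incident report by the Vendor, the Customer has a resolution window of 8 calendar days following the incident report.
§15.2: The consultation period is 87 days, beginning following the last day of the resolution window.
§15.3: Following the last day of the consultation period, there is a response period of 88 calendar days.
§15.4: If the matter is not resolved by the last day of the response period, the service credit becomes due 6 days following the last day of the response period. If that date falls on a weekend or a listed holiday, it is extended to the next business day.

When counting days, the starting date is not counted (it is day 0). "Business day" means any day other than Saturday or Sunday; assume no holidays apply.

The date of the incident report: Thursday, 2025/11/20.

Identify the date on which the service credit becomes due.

The last day of the resolution window: 8 calendar days after 2025/11/20 is 2025/11/28.
The last day of the consultation period: 87 calendar days after 2025/11/28 is 2026/02/23.
The last day of the response period: 2026/02/23 + 88 days = 2026/05/22.
The date on which the service credit becomes due: 2026/05/22 + 6 days = 2026/05/28. 2026/05/28 is a Thursday, so no roll-forward applies.

2026/05/28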